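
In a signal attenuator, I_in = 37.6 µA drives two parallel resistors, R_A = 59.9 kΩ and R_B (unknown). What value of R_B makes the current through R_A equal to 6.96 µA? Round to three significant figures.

The fraction through R_A equals R_B/(R_A+R_B).
With f = 0.1851, R_B = R_A · f/(1−f) = 59.9 × 0.2272 = 13.61 kΩ.

R_B ≈ 13.6 kΩ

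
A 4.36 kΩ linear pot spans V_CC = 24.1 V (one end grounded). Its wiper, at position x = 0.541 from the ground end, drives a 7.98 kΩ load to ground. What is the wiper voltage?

Split the track: R_lower = x·R_p = 2.359 kΩ, R_upper = (1−x)·R_p = 2.001 kΩ.
R_L loads the lower segment: effective lower R = 1.821 kΩ.
Then V_out = V_CC · 1.821/(2.001 + 1.821) = 11.48 V.

V_out ≈ 11.5 V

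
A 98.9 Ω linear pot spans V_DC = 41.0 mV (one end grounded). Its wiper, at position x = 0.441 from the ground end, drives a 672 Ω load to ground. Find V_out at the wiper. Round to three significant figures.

V_out ≈ 17.4 mV

Lower segment x·R_p = 43.61 Ω; upper segment (1−x)·R_p = 55.29 Ω.
R_L loads the lower segment: effective lower R = 40.96 Ω.
Loaded-divider output: V_out = 41.0 × 0.4256 = 17.45 mV.
(Unloaded: V_out = x·V_DC = 18.1 mV.)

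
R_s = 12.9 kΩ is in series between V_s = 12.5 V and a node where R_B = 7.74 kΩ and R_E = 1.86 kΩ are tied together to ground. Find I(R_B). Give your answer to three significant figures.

Equivalent of the parallel group: R_p = 1.500 kΩ.
Node voltage V_A = V_s · R_p/(R_s + R_p) = 12.5 × 0.1041 = 1.302 V.
I(R_B) = V_A / R_B = 1.302/7.74 = 0.1682 mA.
(Equivalently: I_total = 0.8681 mA, then current-divider fraction G_k/ΣG = 0.1938.)

I ≈ 0.168 mA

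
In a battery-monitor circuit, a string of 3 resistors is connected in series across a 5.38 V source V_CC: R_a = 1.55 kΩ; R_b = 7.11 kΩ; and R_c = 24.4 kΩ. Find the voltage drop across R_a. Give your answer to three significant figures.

V ≈ 0.252 V

Series total: ΣR = 1.55 + 7.11 + 24.4 = 33.06 kΩ.
V = V_CC · R/ΣR = 5.38 × 0.04688 = 0.2522 V.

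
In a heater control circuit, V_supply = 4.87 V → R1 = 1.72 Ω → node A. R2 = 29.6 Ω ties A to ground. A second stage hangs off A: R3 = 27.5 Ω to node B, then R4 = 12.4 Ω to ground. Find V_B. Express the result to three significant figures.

V_B ≈ 1.37 V

Node A sees R2 in parallel with the series input of stage 2, R3 + R4 = 39.90 Ω.
R2 ‖ (R3+R4) = 16.99 Ω.
So V_A = 4.87 × 0.9081 = 4.422 V.
V_B = V_A × 0.3108 = 1.374 V.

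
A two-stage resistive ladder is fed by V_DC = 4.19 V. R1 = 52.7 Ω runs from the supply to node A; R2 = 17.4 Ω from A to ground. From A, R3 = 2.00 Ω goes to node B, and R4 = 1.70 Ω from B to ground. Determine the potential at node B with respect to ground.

V_B ≈ 0.105 V

The second stage (R3 + R4 = 3.700 Ω) loads node A in parallel with R2.
R2 ‖ (R3+R4) = 3.051 Ω.
First divider: V_A = V_DC · 3.051/(52.7 + 3.051) = 0.2293 V.
Then the unloaded second divider: V_B = V_A × R4/(R3+R4) = 0.2293 × 0.4595 = 0.1054 V.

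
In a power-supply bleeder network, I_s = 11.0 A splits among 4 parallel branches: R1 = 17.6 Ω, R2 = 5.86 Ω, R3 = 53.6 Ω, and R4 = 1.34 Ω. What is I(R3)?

I ≈ 0.207 A

ΣG = 1/17.6 + 1/5.86 + 1/53.6 + 1/1.34 = 0.9924.
By the current-divider rule, I = I_s · G_k/ΣG = 11.0 × 0.01880 = 0.2068 A.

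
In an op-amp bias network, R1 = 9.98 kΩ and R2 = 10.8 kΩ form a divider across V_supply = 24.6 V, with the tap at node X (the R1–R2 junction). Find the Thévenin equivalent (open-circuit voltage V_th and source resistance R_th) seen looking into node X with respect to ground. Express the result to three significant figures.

With X open, the divider is unloaded: V_th = 24.6 × 10.8/20.78 = 12.79 V.
Zeroing V_supply shorts the top of R1 to ground, so R_th = R1 ‖ R2 = 5.187 kΩ.

V_th ≈ 12.8 V, R_th ≈ 5.19 kΩ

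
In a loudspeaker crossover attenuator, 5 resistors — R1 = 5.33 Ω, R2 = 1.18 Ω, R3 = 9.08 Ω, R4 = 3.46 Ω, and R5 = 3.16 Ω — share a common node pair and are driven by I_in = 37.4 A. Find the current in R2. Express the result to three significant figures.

I ≈ 18.1 A

ΣG = 1/5.33 + 1/1.18 + 1/9.08 + 1/3.46 + 1/3.16 = 1.751.
Current divider: I(R2) = I_in · G_k/ΣG = 37.4 × (0.8475/1.751) = 37.4 × 0.4841 = 18.10 A.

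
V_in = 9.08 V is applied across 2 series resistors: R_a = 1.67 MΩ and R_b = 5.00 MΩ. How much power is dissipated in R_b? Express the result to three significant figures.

P ≈ 9.27 µW

Series current I = V_in/ΣR = 9.08/6.670 = 1.361 µA.
P(R_b) = I²·R_b = (1.361)² × 5.00 = 9.266 µW.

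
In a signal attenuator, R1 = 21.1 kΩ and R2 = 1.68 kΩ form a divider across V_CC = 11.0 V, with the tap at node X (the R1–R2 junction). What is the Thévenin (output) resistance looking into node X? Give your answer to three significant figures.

R_th ≈ 1.56 kΩ

With V_CC suppressed (replaced by a short), R_th = R1 ‖ R2 = (21.10 × 1.68)/(21.10 + 1.68) = 1.556 kΩ.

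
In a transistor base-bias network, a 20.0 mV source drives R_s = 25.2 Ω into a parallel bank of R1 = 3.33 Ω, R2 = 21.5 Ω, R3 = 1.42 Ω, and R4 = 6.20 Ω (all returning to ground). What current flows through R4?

I ≈ 0.102 mA

Parallel bank: R_p = 1/(1/3.33 + 1/21.5 + 1/1.42 + 1/6.20) = 0.8249 Ω.
V_A = 20.0 × 0.8249/26.02 = 0.6339 mV.
Branch current I = V_A/R4 = 0.6339/6.20 = 0.1022 mA.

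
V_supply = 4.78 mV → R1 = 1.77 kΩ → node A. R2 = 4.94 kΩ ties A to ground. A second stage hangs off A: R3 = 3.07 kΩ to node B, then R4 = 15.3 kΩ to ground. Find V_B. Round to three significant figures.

V_B ≈ 2.74 mV

The second stage (R3 + R4 = 18.37 kΩ) loads node A in parallel with R2.
R2 ‖ (R3+R4) = 3.893 kΩ.
So V_A = 4.78 × 0.6874 = 3.286 mV.
V_B = V_A × 0.8329 = 2.737 mV.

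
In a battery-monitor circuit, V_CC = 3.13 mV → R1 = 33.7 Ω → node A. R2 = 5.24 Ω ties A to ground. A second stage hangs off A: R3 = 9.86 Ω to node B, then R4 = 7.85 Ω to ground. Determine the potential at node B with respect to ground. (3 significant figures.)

The second stage (R3 + R4 = 17.71 Ω) loads node A in parallel with R2.
R2 ‖ (R3+R4) = 4.044 Ω.
First divider: V_A = V_CC · 4.044/(33.7 + 4.044) = 0.3353 mV.
Then the unloaded second divider: V_B = V_A × R4/(R3+R4) = 0.3353 × 0.4433 = 0.1486 mV.

V_B ≈ 0.149 mV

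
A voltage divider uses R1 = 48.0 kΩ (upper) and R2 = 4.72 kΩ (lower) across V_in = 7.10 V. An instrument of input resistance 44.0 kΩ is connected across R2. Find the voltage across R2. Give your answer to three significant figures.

First combine the lower leg with the load: R2 ‖ R_L = 4.263 kΩ.
Now apply the divider: V_out = 7.10 × 0.08156 = 0.5791 V.

V_out ≈ 0.579 V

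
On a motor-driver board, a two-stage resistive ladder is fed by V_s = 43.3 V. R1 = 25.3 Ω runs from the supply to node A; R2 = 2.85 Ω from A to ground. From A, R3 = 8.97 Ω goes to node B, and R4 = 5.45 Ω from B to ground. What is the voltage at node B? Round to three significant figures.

V_B ≈ 1.41 V

The second stage (R3 + R4 = 14.42 Ω) loads node A in parallel with R2.
R2 ‖ (R3+R4) = 2.380 Ω.
First divider: V_A = V_s · 2.380/(25.3 + 2.380) = 3.723 V.
Stage 2 is unloaded, so V_B = V_A · R4/(R3+R4) = 3.723 × 5.45/14.42 = 1.407 V.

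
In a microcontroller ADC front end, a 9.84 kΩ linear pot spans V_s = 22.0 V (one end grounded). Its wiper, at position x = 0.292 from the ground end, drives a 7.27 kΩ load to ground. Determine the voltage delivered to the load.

V_out ≈ 5.02 V

Lower segment x·R_p = 2.873 kΩ; upper segment (1−x)·R_p = 6.967 kΩ.
R_L loads the lower segment: effective lower R = 2.059 kΩ.
V_out = 22.0 × 2.059/(6.967 + 2.059) = 5.019 V.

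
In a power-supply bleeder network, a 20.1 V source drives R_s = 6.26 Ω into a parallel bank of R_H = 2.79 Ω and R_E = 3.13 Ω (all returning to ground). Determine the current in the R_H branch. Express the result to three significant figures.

I ≈ 1.37 A

Combine the parallel branches: R_p = (1/2.79 + 1/3.13)⁻¹ = 1.475 Ω.
V_A = 20.1 × 1.475/7.735 = 3.833 V.
Branch current I = V_A/R_H = 3.833/2.79 = 1.374 A.
(Equivalently: I_total = 2.599 A, then current-divider fraction G_k/ΣG = 0.5287.)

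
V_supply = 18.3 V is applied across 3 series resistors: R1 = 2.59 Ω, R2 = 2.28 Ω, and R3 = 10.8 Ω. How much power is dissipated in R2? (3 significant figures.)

P ≈ 3.11 W

Series current I = V_supply/ΣR = 18.3/15.67 = 1.168 A.
P = I²R = 1.364 × 2.28 = 3.110 W.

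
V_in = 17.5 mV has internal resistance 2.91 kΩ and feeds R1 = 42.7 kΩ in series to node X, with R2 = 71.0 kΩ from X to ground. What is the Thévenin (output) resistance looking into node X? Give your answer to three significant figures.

R1' = 2.91 + 42.7 = 45.61 kΩ (source resistance + R1).
Zeroing V_in shorts the top of R1' to ground, so R_th = R1' ‖ R2 = 27.77 kΩ.

R_th ≈ 27.8 kΩ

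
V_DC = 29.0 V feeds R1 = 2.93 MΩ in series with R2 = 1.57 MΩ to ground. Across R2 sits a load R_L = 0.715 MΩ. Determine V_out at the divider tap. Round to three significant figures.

The load sits in parallel with R2, giving an effective lower resistance R2' = R2·R_L/(R2+R_L) = 0.4913 MΩ.
Then V_out = V_DC · R2'/(R1 + R2') = 29.0 × 0.4913/3.421 = 4.164 V.
(Unloaded it would be 10.1 V; the load pulls it down.)

V_out ≈ 4.16 V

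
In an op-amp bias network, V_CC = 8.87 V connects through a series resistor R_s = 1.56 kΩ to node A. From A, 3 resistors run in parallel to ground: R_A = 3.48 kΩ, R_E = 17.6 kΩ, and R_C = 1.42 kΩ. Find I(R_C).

I ≈ 2.37 mA

Combine the parallel branches: R_p = (1/3.48 + 1/17.6 + 1/1.42)⁻¹ = 0.9538 kΩ.
V_A = 8.87 × 0.9538/2.514 = 3.366 V.
Branch current I = V_A/R_C = 3.366/1.42 = 2.370 mA.
(Equivalently: I_total = 3.528 mA, then current-divider fraction G_k/ΣG = 0.6717.)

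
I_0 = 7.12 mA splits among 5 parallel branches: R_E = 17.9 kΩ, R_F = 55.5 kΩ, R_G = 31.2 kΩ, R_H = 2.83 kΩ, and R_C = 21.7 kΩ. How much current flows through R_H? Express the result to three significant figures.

I ≈ 4.98 mA

ΣG = 1/17.9 + 1/55.5 + 1/31.2 + 1/2.83 + 1/21.7 = 0.5054.
By the current-divider rule, I = I_0 · G_k/ΣG = 7.12 × 0.6992 = 4.978 mA.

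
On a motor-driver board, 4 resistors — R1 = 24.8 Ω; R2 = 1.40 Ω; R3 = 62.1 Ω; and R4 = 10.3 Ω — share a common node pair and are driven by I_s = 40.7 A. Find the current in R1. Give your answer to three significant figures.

ΣG = 1/24.8 + 1/1.40 + 1/62.1 + 1/10.3 = 0.8678.
R1 takes the fraction G_k/ΣG = 0.04032/0.8678 = 0.04647, so I = 40.7 × 0.04647 = 1.891 A.

I ≈ 1.89 A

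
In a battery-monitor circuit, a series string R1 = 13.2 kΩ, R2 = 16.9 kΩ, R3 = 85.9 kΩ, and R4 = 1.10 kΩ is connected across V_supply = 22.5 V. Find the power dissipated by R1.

P ≈ 0.487 mW

ΣR = 117.1 kΩ → I = 22.5/117.1 = 0.1921 mA.
V(R1) = I·R = 2.536 V; P = V·I = 2.536 × 0.1921 = 0.4873 mW.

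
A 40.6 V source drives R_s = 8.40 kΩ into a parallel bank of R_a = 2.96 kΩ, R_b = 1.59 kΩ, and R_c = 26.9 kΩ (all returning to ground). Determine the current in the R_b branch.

Combine the parallel branches: R_p = (1/2.96 + 1/1.59 + 1/26.9)⁻¹ = 0.9961 kΩ.
Node voltage V_A = V_DC · R_p/(R_s + R_p) = 40.6 × 0.1060 = 4.304 V.
I(R_b) = V_A / R_b = 4.304/1.59 = 2.707 mA.

I ≈ 2.71 mA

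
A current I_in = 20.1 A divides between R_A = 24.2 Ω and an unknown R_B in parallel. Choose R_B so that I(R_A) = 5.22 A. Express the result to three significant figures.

R_B ≈ 8.49 Ω

Two-branch current divider: I_A = I_in · R_B/(R_A + R_B).
5.22/20.1 = R_B/(R_A + R_B) → R_B = R_A · (0.2597)/(1 − 0.2597) = 24.2 × 0.3508 = 8.490 Ω.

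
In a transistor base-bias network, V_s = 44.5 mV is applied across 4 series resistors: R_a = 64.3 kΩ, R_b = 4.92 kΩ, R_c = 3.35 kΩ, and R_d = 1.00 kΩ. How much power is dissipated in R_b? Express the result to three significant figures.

P ≈ 1.80 nW

Series current I = V_s/ΣR = 44.5/73.57 = 0.6049 µA.
P = I²R = 0.3659 × 4.92 = 1.800 nW.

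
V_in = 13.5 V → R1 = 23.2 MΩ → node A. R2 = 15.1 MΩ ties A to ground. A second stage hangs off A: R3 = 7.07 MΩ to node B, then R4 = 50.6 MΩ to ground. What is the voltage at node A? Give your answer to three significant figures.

V_A ≈ 4.59 V

Node A sees R2 in parallel with the series input of stage 2, R3 + R4 = 57.67 MΩ.
R2 ‖ (R3+R4) = 11.97 MΩ.
So V_A = 13.5 × 0.3403 = 4.594 V.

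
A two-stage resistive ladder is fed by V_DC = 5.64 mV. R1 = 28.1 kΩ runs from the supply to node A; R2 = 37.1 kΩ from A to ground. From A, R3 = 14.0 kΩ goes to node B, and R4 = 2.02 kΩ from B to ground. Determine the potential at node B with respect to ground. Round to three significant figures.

Looking into the second stage from A: R3 + R4 = 16.02 kΩ appears in parallel with R2.
R2 ‖ (R3+R4) = 11.19 kΩ.
So V_A = 5.64 × 0.2848 = 1.606 mV.
Then the unloaded second divider: V_B = V_A × R4/(R3+R4) = 1.606 × 0.1261 = 0.2025 mV.

V_B ≈ 0.203 mV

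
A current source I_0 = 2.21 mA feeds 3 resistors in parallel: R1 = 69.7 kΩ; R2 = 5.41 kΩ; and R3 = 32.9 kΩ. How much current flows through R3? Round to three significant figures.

Conductances: ΣG = 1/69.7 + 1/5.41 + 1/32.9 = 0.2296 (1/kΩ).
By the current-divider rule, I = I_0 · G_k/ΣG = 2.21 × 0.1324 = 0.2926 mA.

I ≈ 0.293 mA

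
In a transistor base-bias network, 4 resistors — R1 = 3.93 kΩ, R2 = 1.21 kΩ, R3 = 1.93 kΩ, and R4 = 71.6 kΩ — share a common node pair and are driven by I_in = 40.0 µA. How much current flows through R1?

Conductances: ΣG = 1/3.93 + 1/1.21 + 1/1.93 + 1/71.6 = 1.613 (1/kΩ).
By the current-divider rule, I = I_in · G_k/ΣG = 40.0 × 0.1578 = 6.310 µA.

I ≈ 6.31 µA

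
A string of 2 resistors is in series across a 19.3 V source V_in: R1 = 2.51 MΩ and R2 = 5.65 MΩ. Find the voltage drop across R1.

Series total: ΣR = 2.51 + 5.65 = 8.160 MΩ.
V = V_in · R/ΣR = 19.3 × 0.3076 = 5.937 V.

V ≈ 5.94 V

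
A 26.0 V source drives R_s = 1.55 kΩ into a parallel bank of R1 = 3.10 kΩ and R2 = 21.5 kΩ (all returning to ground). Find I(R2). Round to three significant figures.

I ≈ 0.769 mA

Parallel bank: R_p = 1/(1/3.10 + 1/21.5) = 2.709 kΩ.
V_A by voltage divider: V_A = 26.0 × 2.709/(1.55 + 2.709) = 16.54 V.
I(R2) = V_A / R2 = 16.54/21.5 = 0.7692 mA.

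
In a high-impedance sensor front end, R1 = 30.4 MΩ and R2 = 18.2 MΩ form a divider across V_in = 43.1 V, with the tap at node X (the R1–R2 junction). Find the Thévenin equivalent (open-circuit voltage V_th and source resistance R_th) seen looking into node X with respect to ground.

V_th ≈ 16.1 V, R_th ≈ 11.4 MΩ

Open-circuit (no load on X): V_th = V_in · R2/(R1 + R2) = 43.1 × 18.2/(30.40 + 18.2) = 16.14 V.
With V_in suppressed (replaced by a short), R_th = R1 ‖ R2 = (30.40 × 18.2)/(30.40 + 18.2) = 11.38 MΩ.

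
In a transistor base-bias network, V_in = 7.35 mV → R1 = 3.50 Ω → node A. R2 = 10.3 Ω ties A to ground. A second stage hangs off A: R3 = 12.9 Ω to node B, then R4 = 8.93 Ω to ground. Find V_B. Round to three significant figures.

V_B ≈ 2.00 mV

The second stage (R3 + R4 = 21.83 Ω) loads node A in parallel with R2.
R2 ‖ (R3+R4) = 6.998 Ω.
First divider: V_A = V_in · 6.998/(3.50 + 6.998) = 4.900 mV.
V_B = V_A × 0.4091 = 2.004 mV.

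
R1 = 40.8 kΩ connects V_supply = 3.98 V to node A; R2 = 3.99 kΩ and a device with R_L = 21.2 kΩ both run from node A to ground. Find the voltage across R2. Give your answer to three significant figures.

R2 ‖ R_L = (3.99 × 21.2)/(3.99 + 21.2) = 3.358 kΩ.
Then V_out = V_supply · R2'/(R1 + R2') = 3.98 × 3.358/44.16 = 0.3027 V.

V_out ≈ 0.303 V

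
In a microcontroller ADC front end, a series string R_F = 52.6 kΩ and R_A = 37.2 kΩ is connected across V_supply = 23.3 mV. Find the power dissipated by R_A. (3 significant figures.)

P ≈ 2.50 nW

The common current is I = 23.3/89.80 = 0.2595 µA.
P(R_A) = I²·R_A = (0.2595)² × 37.2 = 2.504 nW.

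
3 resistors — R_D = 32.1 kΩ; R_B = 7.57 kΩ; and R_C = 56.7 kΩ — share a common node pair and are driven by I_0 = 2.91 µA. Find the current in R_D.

ΣG = 1/32.1 + 1/7.57 + 1/56.7 = 0.1809.
R_D takes the fraction G_k/ΣG = 0.03115/0.1809 = 0.1722, so I = 2.91 × 0.1722 = 0.5012 µA.

I ≈ 0.501 µA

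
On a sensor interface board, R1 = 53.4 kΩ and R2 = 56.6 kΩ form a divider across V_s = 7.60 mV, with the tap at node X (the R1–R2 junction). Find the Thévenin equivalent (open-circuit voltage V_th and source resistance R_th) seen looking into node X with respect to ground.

V_th is the unloaded tap voltage: V_s · R2/(R1+R2) = 7.60 × 0.5145 = 3.911 mV.
Looking into X with the source shorted: R_th = R1·R2/(R1+R2) = 53.40 × 56.6/110.0 = 27.48 kΩ.

V_th ≈ 3.91 mV, R_th ≈ 27.5 kΩ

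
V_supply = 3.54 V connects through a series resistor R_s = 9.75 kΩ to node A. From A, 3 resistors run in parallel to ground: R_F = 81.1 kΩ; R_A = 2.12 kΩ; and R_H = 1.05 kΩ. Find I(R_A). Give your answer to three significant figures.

I ≈ 0.111 mA

Combine the parallel branches: R_p = (1/81.1 + 1/2.12 + 1/1.05)⁻¹ = 0.6962 kΩ.
V_A by voltage divider: V_A = 3.54 × 0.6962/(9.75 + 0.6962) = 0.2359 V.
I(R_A) = V_A / R_A = 0.2359/2.12 = 0.1113 mA.
(Equivalently: I_total = 0.3389 mA, then current-divider fraction G_k/ΣG = 0.3284.)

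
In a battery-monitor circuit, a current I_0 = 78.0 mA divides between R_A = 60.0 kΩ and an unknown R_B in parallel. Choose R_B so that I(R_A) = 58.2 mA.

R_B ≈ 176 kΩ

In a two-way split, I_A/I_0 = R_B/(R_A + R_B).
With f = 0.7462, R_B = R_A · f/(1−f) = 60.0 × 2.939 = 176.4 kΩ.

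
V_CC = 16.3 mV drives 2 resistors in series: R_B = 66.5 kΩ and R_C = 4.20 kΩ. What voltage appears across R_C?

V ≈ 0.968 mV

Series total: ΣR = 66.5 + 4.20 = 70.70 kΩ.
Voltage divider: V = V_CC · (4.200 / 70.70) = 16.3 × 0.05941 = 0.9683 mV.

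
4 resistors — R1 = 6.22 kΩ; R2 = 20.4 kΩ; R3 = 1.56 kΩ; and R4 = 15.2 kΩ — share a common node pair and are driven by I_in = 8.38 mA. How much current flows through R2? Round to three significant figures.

Total conductance ΣG = 1/6.22 + 1/20.4 + 1/1.56 + 1/15.2 = 0.9166 (units of 1/kΩ).
R2 takes the fraction G_k/ΣG = 0.04902/0.9166 = 0.05348, so I = 8.38 × 0.05348 = 0.4482 mA.

I ≈ 0.448 mA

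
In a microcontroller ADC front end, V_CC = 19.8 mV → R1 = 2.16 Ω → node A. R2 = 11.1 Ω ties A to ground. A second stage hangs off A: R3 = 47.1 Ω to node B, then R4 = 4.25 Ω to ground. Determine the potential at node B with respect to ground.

V_B ≈ 1.33 mV

Looking into the second stage from A: R3 + R4 = 51.35 Ω appears in parallel with R2.
Effective lower resistance at A: R2 ‖ 51.35 = 9.127 Ω.
V_A = 19.8 × 9.127/(2.16 + 9.127) = 16.01 mV.
V_B = V_A × 0.08277 = 1.325 mV.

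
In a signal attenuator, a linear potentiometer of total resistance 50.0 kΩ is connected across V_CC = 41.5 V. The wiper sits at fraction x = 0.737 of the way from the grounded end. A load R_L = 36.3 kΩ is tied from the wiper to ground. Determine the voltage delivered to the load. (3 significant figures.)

V_out ≈ 24.1 V

The pot divides into 13.15 kΩ above the wiper and 36.85 kΩ below.
(x·R_p) ‖ R_L = 18.29 kΩ.
Then V_out = V_CC · 18.29/(13.15 + 18.29) = 24.14 V.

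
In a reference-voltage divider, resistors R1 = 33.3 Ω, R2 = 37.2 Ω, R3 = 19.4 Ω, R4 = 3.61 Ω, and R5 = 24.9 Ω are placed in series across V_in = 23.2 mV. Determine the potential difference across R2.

V ≈ 7.29 mV

Series total: ΣR = 33.3 + 37.2 + 19.4 + 3.61 + 24.9 = 118.4 Ω.
By the voltage-divider rule, V = 23.2 × 37.20/118.4 = 7.289 mV.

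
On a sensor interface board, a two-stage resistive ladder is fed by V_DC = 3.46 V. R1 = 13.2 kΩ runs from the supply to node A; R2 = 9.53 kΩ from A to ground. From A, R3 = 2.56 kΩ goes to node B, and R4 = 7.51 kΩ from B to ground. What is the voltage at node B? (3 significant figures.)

Looking into the second stage from A: R3 + R4 = 10.07 kΩ appears in parallel with R2.
Effective lower resistance at A: R2 ‖ 10.07 = 4.896 kΩ.
First divider: V_A = V_DC · 4.896/(13.2 + 4.896) = 0.9362 V.
Then the unloaded second divider: V_B = V_A × R4/(R3+R4) = 0.9362 × 0.7458 = 0.6982 V.

V_B ≈ 0.698 V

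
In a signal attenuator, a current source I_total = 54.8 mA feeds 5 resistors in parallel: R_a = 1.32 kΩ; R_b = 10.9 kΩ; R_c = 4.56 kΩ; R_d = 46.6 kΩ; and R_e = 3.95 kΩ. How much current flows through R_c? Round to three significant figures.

Total conductance ΣG = 1/1.32 + 1/10.9 + 1/4.56 + 1/46.6 + 1/3.95 = 1.343 (units of 1/kΩ).
By the current-divider rule, I = I_total · G_k/ΣG = 54.8 × 0.1633 = 8.947 mA.

I ≈ 8.95 mA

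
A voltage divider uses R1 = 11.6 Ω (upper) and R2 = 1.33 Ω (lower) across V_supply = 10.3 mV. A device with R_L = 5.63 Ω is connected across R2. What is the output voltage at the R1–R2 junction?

The load sits in parallel with R2, giving an effective lower resistance R2' = R2·R_L/(R2+R_L) = 1.076 Ω.
Now apply the divider: V_out = 10.3 × 0.08487 = 0.8742 mV.

V_out ≈ 0.874 mV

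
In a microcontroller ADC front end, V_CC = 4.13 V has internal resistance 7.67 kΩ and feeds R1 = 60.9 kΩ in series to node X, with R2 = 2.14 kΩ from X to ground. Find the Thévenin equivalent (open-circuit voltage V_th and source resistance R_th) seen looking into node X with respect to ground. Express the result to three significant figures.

R1' = 7.67 + 60.9 = 68.57 kΩ (source resistance + R1).
V_th is the unloaded tap voltage: V_CC · R2/(R1'+R2) = 4.13 × 0.03026 = 0.1250 V.
Looking into X with the source shorted: R_th = R1'·R2/(R1'+R2) = 68.57 × 2.14/70.71 = 2.075 kΩ.

V_th ≈ 0.125 V, R_th ≈ 2.08 kΩ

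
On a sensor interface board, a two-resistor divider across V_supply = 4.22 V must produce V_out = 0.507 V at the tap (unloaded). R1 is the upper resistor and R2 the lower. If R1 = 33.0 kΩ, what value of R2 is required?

R2 ≈ 4.51 kΩ

The divider ratio is R2/(R1+R2) = 0.507/4.22 = 0.1201.
Rearranging, R2 = R1·k/(1−k) = 33.0 × 0.1365 = 4.506 kΩ.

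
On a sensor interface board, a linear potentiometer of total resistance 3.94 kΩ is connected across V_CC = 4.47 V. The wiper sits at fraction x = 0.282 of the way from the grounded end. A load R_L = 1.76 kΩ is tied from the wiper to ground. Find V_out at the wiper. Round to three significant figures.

Split the track: R_lower = x·R_p = 1.111 kΩ, R_upper = (1−x)·R_p = 2.829 kΩ.
R_L loads the lower segment: effective lower R = 0.6811 kΩ.
Loaded-divider output: V_out = 4.47 × 0.1940 = 0.8674 V.
(Unloaded: V_out = x·V_CC = 1.26 V.)

V_out ≈ 0.867 V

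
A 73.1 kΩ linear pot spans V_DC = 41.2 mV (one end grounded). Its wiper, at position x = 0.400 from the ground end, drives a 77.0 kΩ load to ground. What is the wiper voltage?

V_out ≈ 13.4 mV

Lower segment x·R_p = 29.24 kΩ; upper segment (1−x)·R_p = 43.86 kΩ.
Lower segment in parallel with the load: 29.24 ‖ 77.0 = 21.19 kΩ.
Loaded-divider output: V_out = 41.2 × 0.3258 = 13.42 mV.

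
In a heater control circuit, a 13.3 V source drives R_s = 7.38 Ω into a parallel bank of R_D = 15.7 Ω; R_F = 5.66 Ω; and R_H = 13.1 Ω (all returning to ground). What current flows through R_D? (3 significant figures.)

I ≈ 0.254 A

Equivalent of the parallel group: R_p = 3.157 Ω.
Node voltage V_A = V_CC · R_p/(R_s + R_p) = 13.3 × 0.2996 = 3.985 V.
Branch current I = V_A/R_D = 3.985/15.7 = 0.2538 A.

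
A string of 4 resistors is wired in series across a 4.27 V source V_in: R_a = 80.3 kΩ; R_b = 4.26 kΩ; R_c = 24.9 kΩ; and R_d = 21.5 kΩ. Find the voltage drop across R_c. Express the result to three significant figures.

V ≈ 0.812 V

ΣR = 80.3 + 4.26 + 24.9 + 21.5 = 131.0 kΩ.
Voltage divider: V = V_in · (24.90 / 131.0) = 4.27 × 0.1901 = 0.8119 V.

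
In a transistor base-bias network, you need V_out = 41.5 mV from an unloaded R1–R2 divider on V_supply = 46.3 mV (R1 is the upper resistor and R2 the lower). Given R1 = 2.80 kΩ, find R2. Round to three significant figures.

V_out/V_supply = R2/(R1+R2) = 0.8963.
R2 = R1 · 0.8963/(1 − 0.8963) = 24.21 kΩ.

R2 ≈ 24.2 kΩ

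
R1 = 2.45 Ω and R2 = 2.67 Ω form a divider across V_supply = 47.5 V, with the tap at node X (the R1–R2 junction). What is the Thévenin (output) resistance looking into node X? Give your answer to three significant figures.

Zeroing V_supply shorts the top of R1 to ground, so R_th = R1 ‖ R2 = 1.278 Ω.

R_th ≈ 1.28 Ω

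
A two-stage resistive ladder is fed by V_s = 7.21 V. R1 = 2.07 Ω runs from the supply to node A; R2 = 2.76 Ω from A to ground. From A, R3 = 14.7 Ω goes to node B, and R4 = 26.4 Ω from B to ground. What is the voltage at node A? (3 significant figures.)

Node A sees R2 in parallel with the series input of stage 2, R3 + R4 = 41.10 Ω.
Effective lower resistance at A: R2 ‖ 41.10 = 2.586 Ω.
First divider: V_A = V_s · 2.586/(2.07 + 2.586) = 4.005 V.

V_A ≈ 4.00 V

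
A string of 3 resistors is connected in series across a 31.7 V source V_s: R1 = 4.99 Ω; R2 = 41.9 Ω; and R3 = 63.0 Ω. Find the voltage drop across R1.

ΣR = 4.99 + 41.9 + 63.0 = 109.9 Ω.
V = V_s · R/ΣR = 31.7 × 0.04541 = 1.439 V.

V ≈ 1.44 V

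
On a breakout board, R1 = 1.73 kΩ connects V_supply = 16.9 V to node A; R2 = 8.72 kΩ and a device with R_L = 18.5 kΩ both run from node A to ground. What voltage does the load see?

V_out ≈ 13.1 V

The load sits in parallel with R2, giving an effective lower resistance R2' = R2·R_L/(R2+R_L) = 5.927 kΩ.
Then V_out = V_supply · R2'/(R1 + R2') = 16.9 × 5.927/7.657 = 13.08 V.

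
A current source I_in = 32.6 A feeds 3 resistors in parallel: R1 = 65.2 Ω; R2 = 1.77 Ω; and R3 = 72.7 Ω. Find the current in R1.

Total conductance ΣG = 1/65.2 + 1/1.77 + 1/72.7 = 0.5941 (units of 1/Ω).
By the current-divider rule, I = I_in · G_k/ΣG = 32.6 × 0.02582 = 0.8417 A.

I ≈ 0.842 A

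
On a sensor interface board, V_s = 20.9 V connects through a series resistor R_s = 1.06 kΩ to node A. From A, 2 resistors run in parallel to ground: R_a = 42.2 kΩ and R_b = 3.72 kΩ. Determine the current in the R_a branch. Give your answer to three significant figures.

I ≈ 0.378 mA

Parallel bank: R_p = 1/(1/42.2 + 1/3.72) = 3.419 kΩ.
V_A by voltage divider: V_A = 20.9 × 3.419/(1.06 + 3.419) = 15.95 V.
Branch current I = V_A/R_a = 15.95/42.2 = 0.3780 mA.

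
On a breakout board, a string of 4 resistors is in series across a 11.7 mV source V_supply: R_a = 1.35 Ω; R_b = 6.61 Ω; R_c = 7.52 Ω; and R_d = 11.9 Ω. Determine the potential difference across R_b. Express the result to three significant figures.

ΣR = 1.35 + 6.61 + 7.52 + 11.9 = 27.38 Ω.
By the voltage-divider rule, V = 11.7 × 6.610/27.38 = 2.825 mV.

V ≈ 2.82 mV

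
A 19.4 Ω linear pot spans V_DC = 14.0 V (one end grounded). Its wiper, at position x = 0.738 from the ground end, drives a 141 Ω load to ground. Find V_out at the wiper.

Lower segment x·R_p = 14.32 Ω; upper segment (1−x)·R_p = 5.083 Ω.
(x·R_p) ‖ R_L = 13.00 Ω.
V_out = 14.0 × 13.00/(5.083 + 13.00) = 10.06 V.

V_out ≈ 10.1 V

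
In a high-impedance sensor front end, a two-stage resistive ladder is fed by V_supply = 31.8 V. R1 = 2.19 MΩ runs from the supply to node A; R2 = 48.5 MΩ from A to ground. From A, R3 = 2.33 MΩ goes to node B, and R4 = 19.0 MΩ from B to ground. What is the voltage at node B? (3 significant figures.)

Looking into the second stage from A: R3 + R4 = 21.33 MΩ appears in parallel with R2.
R2 ‖ (R3+R4) = 14.81 MΩ.
First divider: V_A = V_supply · 14.81/(2.19 + 14.81) = 27.70 V.
Stage 2 is unloaded, so V_B = V_A · R4/(R3+R4) = 27.70 × 19.0/21.33 = 24.68 V.

V_B ≈ 24.7 V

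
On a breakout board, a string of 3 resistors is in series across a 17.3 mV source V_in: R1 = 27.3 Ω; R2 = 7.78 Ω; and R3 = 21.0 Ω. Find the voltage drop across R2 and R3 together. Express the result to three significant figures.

V ≈ 8.88 mV

Total series resistance ΣR = 27.3 + 7.78 + 21.0 = 56.08 Ω.
R_{R2..R3} = 7.78 + 21.0 = 28.78 Ω.
Voltage divider: V = V_in · (28.78 / 56.08) = 17.3 × 0.5132 = 8.878 mV.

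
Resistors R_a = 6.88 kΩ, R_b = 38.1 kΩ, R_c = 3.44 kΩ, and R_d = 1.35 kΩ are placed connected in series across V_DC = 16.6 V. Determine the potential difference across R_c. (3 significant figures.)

V ≈ 1.15 V

Series total: ΣR = 6.88 + 38.1 + 3.44 + 1.35 = 49.77 kΩ.
Voltage divider: V = V_DC · (3.440 / 49.77) = 16.6 × 0.06912 = 1.147 V.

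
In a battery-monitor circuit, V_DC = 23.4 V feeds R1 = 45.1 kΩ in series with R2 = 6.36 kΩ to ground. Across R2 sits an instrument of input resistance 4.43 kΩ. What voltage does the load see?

V_out ≈ 1.28 V

R2 ‖ R_L = (6.36 × 4.43)/(6.36 + 4.43) = 2.611 kΩ.
Voltage divider with the loaded lower leg: V_out = 23.4 × 2.611/(45.1 + 2.611) = 23.4 × 0.05473 = 1.281 V.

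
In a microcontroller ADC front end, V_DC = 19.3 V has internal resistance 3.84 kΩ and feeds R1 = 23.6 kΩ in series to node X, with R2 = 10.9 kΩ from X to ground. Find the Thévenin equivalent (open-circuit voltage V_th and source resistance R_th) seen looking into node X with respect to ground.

V_th ≈ 5.49 V, R_th ≈ 7.80 kΩ

R1' = 3.84 + 23.6 = 27.44 kΩ (source resistance + R1).
Open-circuit (no load on X): V_th = V_DC · R2/(R1' + R2) = 19.3 × 10.9/(27.44 + 10.9) = 5.487 V.
Looking into X with the source shorted: R_th = R1'·R2/(R1'+R2) = 27.44 × 10.9/38.34 = 7.801 kΩ.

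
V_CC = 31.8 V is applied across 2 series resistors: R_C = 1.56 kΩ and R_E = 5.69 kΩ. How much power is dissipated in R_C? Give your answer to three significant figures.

P ≈ 30.0 mW

Series current I = V_CC/ΣR = 31.8/7.250 = 4.386 mA.
P = I²R = 19.24 × 1.56 = 30.01 mW.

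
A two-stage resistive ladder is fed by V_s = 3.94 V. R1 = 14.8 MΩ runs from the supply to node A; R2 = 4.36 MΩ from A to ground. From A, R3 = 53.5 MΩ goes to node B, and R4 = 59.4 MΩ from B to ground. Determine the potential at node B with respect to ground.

The second stage (R3 + R4 = 112.9 MΩ) loads node A in parallel with R2.
R2 ‖ (R3+R4) = 4.198 MΩ.
V_A = 3.94 × 4.198/(14.8 + 4.198) = 0.8706 V.
V_B = V_A × 0.5261 = 0.4581 V.

V_B ≈ 0.458 V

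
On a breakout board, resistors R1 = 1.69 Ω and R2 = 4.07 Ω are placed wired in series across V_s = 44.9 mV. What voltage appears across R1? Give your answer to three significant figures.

ΣR = 1.69 + 4.07 = 5.760 Ω.
By the voltage-divider rule, V = 44.9 × 1.690/5.760 = 13.17 mV.

V ≈ 13.2 mV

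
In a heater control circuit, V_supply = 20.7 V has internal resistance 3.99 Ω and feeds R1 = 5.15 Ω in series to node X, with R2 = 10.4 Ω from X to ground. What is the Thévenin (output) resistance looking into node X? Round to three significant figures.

R1' = 3.99 + 5.15 = 9.140 Ω (source resistance + R1).
Zeroing V_supply shorts the top of R1' to ground, so R_th = R1' ‖ R2 = 4.865 Ω.

R_th ≈ 4.86 Ω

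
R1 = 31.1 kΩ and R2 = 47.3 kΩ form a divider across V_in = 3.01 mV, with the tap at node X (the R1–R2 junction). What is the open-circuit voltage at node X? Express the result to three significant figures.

V_th ≈ 1.82 mV

V_th is the unloaded tap voltage: V_in · R2/(R1+R2) = 3.01 × 0.6033 = 1.816 mV.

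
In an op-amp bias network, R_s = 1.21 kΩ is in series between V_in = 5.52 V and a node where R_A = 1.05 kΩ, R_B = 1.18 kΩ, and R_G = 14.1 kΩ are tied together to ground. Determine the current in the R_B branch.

I ≈ 1.43 mA

Parallel bank: R_p = 1/(1/1.05 + 1/1.18 + 1/14.1) = 0.5345 kΩ.
V_A = 5.52 × 0.5345/1.745 = 1.691 V.
I(R_B) = V_A / R_B = 1.691/1.18 = 1.433 mA.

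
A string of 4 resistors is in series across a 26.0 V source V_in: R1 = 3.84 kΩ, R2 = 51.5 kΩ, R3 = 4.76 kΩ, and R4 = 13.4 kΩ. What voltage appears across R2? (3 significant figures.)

V ≈ 18.2 V

Series total: ΣR = 3.84 + 51.5 + 4.76 + 13.4 = 73.50 kΩ.
By the voltage-divider rule, V = 26.0 × 51.50/73.50 = 18.22 V.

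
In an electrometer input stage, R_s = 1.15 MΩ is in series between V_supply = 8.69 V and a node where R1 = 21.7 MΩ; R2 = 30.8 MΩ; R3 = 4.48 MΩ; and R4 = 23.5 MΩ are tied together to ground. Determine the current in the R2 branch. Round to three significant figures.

I ≈ 0.202 µA

Parallel bank: R_p = 1/(1/21.7 + 1/30.8 + 1/4.48 + 1/23.5) = 2.904 MΩ.
Node voltage V_A = V_supply · R_p/(R_s + R_p) = 8.69 × 0.7164 = 6.225 V.
I(R2) = V_A / R2 = 6.225/30.8 = 0.2021 µA.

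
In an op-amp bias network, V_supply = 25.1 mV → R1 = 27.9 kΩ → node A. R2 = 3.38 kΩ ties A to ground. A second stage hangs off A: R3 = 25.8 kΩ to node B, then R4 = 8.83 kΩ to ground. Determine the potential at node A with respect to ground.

Node A sees R2 in parallel with the series input of stage 2, R3 + R4 = 34.63 kΩ.
Effective lower resistance at A: R2 ‖ 34.63 = 3.079 kΩ.
So V_A = 25.1 × 0.09940 = 2.495 mV.

V_A ≈ 2.50 mV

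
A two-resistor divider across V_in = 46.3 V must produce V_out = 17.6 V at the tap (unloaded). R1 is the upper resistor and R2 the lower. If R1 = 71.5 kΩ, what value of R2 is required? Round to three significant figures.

Required fraction k = V_out/V_in = 0.3801.
R2 = R1 · 0.3801/(1 − 0.3801) = 43.85 kΩ.

R2 ≈ 43.8 kΩ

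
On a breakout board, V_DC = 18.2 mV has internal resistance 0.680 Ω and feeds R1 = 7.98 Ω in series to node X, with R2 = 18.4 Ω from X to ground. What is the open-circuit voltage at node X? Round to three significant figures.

V_th ≈ 12.4 mV

R1' = 0.680 + 7.98 = 8.660 Ω (source resistance + R1).
V_th is the unloaded tap voltage: V_DC · R2/(R1'+R2) = 18.2 × 0.6800 = 12.38 mV.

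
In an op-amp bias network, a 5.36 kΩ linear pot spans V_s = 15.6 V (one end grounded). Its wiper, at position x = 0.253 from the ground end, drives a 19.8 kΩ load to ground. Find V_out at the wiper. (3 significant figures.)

V_out ≈ 3.75 V

Split the track: R_lower = x·R_p = 1.356 kΩ, R_upper = (1−x)·R_p = 4.004 kΩ.
R_L loads the lower segment: effective lower R = 1.269 kΩ.
Then V_out = V_s · 1.269/(4.004 + 1.269) = 3.755 V.
(Unloaded: V_out = x·V_s = 3.95 V.)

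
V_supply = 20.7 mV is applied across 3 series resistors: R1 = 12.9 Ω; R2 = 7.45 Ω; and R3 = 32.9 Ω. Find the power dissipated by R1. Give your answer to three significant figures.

Series current I = V_supply/ΣR = 20.7/53.25 = 0.3887 mA.
P(R1) = I²·R1 = (0.3887)² × 12.9 = 1.949 µW.

P ≈ 1.95 µW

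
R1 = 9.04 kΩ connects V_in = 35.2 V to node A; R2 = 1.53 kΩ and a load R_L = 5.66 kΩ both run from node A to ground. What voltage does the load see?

R2 ‖ R_L = (1.53 × 5.66)/(1.53 + 5.66) = 1.204 kΩ.
Voltage divider with the loaded lower leg: V_out = 35.2 × 1.204/(9.04 + 1.204) = 35.2 × 0.1176 = 4.138 V.
(Unloaded it would be 5.10 V; the load pulls it down.)

V_out ≈ 4.14 V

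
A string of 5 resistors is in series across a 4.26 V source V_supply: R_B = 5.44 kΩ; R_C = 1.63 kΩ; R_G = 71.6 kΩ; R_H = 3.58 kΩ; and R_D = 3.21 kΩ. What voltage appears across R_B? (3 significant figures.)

Series total: ΣR = 5.44 + 1.63 + 71.6 + 3.58 + 3.21 = 85.46 kΩ.
V = V_supply · R/ΣR = 4.26 × 0.06366 = 0.2712 V.

V ≈ 0.271 V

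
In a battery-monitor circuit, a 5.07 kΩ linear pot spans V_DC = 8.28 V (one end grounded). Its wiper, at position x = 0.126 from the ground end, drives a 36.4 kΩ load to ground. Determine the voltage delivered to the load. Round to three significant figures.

V_out ≈ 1.03 V

Split the track: R_lower = x·R_p = 0.6388 kΩ, R_upper = (1−x)·R_p = 4.431 kΩ.
R_L loads the lower segment: effective lower R = 0.6278 kΩ.
Then V_out = V_DC · 0.6278/(4.431 + 0.6278) = 1.028 V.
(Unloaded: V_out = x·V_DC = 1.04 V.)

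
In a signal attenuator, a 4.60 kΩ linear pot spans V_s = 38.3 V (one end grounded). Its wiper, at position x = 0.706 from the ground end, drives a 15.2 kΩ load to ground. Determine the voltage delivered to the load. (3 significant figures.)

V_out ≈ 25.4 V

Lower segment x·R_p = 3.248 kΩ; upper segment (1−x)·R_p = 1.352 kΩ.
R_L loads the lower segment: effective lower R = 2.676 kΩ.
Loaded-divider output: V_out = 38.3 × 0.6643 = 25.44 V.
(Unloaded: V_out = x·V_s = 27.0 V.)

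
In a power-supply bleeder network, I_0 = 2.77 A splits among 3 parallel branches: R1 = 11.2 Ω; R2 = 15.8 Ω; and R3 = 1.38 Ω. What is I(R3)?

I ≈ 2.29 A

Total conductance ΣG = 1/11.2 + 1/15.8 + 1/1.38 = 0.8772 (units of 1/Ω).
Current divider: I(R3) = I_0 · G_k/ΣG = 2.77 × (0.7246/0.8772) = 2.77 × 0.8261 = 2.288 A.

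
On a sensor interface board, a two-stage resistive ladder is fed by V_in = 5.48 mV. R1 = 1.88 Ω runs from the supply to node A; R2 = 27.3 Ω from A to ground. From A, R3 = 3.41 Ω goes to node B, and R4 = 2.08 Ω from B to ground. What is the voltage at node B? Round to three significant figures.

The second stage (R3 + R4 = 5.490 Ω) loads node A in parallel with R2.
Effective lower resistance at A: R2 ‖ 5.490 = 4.571 Ω.
First divider: V_A = V_in · 4.571/(1.88 + 4.571) = 3.883 mV.
Then the unloaded second divider: V_B = V_A × R4/(R3+R4) = 3.883 × 0.3789 = 1.471 mV.

V_B ≈ 1.47 mV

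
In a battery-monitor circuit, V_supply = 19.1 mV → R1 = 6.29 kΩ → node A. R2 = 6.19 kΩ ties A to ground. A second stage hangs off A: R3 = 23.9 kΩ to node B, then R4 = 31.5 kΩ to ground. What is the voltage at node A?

Node A sees R2 in parallel with the series input of stage 2, R3 + R4 = 55.40 kΩ.
R2 ‖ (R3+R4) = 5.568 kΩ.
So V_A = 19.1 × 0.4696 = 8.968 mV.

V_A ≈ 8.97 mV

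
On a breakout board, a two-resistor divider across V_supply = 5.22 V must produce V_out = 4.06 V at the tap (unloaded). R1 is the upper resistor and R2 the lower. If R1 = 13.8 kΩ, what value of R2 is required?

V_out/V_supply = R2/(R1+R2) = 0.7778.
R2 = R1 · 0.7778/(1 − 0.7778) = 48.30 kΩ.

R2 ≈ 48.3 kΩ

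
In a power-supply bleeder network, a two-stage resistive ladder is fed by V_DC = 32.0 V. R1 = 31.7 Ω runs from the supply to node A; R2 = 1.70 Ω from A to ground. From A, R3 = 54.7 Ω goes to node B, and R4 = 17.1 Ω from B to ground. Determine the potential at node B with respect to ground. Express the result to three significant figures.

Node A sees R2 in parallel with the series input of stage 2, R3 + R4 = 71.80 Ω.
Effective lower resistance at A: R2 ‖ 71.80 = 1.661 Ω.
V_A = 32.0 × 1.661/(31.7 + 1.661) = 1.593 V.
V_B = V_A × 0.2382 = 0.3794 V.

V_B ≈ 0.379 V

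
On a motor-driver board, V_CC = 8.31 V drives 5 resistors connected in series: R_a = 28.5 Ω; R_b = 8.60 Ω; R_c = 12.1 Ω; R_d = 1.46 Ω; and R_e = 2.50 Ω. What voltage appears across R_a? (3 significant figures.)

ΣR = 28.5 + 8.60 + 12.1 + 1.46 + 2.50 = 53.16 Ω.
V = V_CC · R/ΣR = 8.31 × 0.5361 = 4.455 V.

V ≈ 4.46 V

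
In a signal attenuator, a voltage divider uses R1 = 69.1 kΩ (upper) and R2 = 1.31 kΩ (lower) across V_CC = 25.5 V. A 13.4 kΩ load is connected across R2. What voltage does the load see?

R2 ‖ R_L = (1.31 × 13.4)/(1.31 + 13.4) = 1.193 kΩ.
Voltage divider with the loaded lower leg: V_out = 25.5 × 1.193/(69.1 + 1.193) = 25.5 × 0.01698 = 0.4329 V.

V_out ≈ 0.433 V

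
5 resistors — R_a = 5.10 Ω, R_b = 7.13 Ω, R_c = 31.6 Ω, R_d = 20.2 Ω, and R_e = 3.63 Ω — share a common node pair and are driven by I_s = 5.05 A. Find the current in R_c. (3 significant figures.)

Total conductance ΣG = 1/5.10 + 1/7.13 + 1/31.6 + 1/20.2 + 1/3.63 = 0.6930 (units of 1/Ω).
Current divider: I(R_c) = I_s · G_k/ΣG = 5.05 × (0.03165/0.6930) = 5.05 × 0.04567 = 0.2306 A.

I ≈ 0.231 A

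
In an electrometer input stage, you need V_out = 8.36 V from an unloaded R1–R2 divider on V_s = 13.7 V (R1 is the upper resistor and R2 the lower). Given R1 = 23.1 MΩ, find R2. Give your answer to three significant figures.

V_out/V_s = R2/(R1+R2) = 0.6102.
So R2 = R1 · V_out/(V_s − V_out) = 23.1 × 8.36/(13.7 − 8.36) = 23.1 × 1.566 = 36.16 MΩ.

R2 ≈ 36.2 MΩ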